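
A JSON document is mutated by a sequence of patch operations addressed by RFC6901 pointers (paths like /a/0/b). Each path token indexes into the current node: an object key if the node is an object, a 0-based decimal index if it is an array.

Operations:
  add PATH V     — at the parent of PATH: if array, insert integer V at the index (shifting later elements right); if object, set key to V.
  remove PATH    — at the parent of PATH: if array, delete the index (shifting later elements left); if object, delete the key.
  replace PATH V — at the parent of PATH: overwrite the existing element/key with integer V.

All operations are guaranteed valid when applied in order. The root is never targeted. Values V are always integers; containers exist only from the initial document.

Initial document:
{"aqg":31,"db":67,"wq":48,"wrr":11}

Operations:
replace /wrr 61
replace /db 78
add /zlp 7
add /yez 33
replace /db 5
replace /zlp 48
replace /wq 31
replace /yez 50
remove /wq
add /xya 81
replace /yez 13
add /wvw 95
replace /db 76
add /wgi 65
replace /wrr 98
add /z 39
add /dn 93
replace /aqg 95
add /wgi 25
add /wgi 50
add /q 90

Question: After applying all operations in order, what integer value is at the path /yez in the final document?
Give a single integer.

After op 1 (replace /wrr 61): {"aqg":31,"db":67,"wq":48,"wrr":61}
After op 2 (replace /db 78): {"aqg":31,"db":78,"wq":48,"wrr":61}
After op 3 (add /zlp 7): {"aqg":31,"db":78,"wq":48,"wrr":61,"zlp":7}
After op 4 (add /yez 33): {"aqg":31,"db":78,"wq":48,"wrr":61,"yez":33,"zlp":7}
After op 5 (replace /db 5): {"aqg":31,"db":5,"wq":48,"wrr":61,"yez":33,"zlp":7}
After op 6 (replace /zlp 48): {"aqg":31,"db":5,"wq":48,"wrr":61,"yez":33,"zlp":48}
After op 7 (replace /wq 31): {"aqg":31,"db":5,"wq":31,"wrr":61,"yez":33,"zlp":48}
After op 8 (replace /yez 50): {"aqg":31,"db":5,"wq":31,"wrr":61,"yez":50,"zlp":48}
After op 9 (remove /wq): {"aqg":31,"db":5,"wrr":61,"yez":50,"zlp":48}
After op 10 (add /xya 81): {"aqg":31,"db":5,"wrr":61,"xya":81,"yez":50,"zlp":48}
After op 11 (replace /yez 13): {"aqg":31,"db":5,"wrr":61,"xya":81,"yez":13,"zlp":48}
After op 12 (add /wvw 95): {"aqg":31,"db":5,"wrr":61,"wvw":95,"xya":81,"yez":13,"zlp":48}
After op 13 (replace /db 76): {"aqg":31,"db":76,"wrr":61,"wvw":95,"xya":81,"yez":13,"zlp":48}
After op 14 (add /wgi 65): {"aqg":31,"db":76,"wgi":65,"wrr":61,"wvw":95,"xya":81,"yez":13,"zlp":48}
After op 15 (replace /wrr 98): {"aqg":31,"db":76,"wgi":65,"wrr":98,"wvw":95,"xya":81,"yez":13,"zlp":48}
After op 16 (add /z 39): {"aqg":31,"db":76,"wgi":65,"wrr":98,"wvw":95,"xya":81,"yez":13,"z":39,"zlp":48}
After op 17 (add /dn 93): {"aqg":31,"db":76,"dn":93,"wgi":65,"wrr":98,"wvw":95,"xya":81,"yez":13,"z":39,"zlp":48}
After op 18 (replace /aqg 95): {"aqg":95,"db":76,"dn":93,"wgi":65,"wrr":98,"wvw":95,"xya":81,"yez":13,"z":39,"zlp":48}
After op 19 (add /wgi 25): {"aqg":95,"db":76,"dn":93,"wgi":25,"wrr":98,"wvw":95,"xya":81,"yez":13,"z":39,"zlp":48}
After op 20 (add /wgi 50): {"aqg":95,"db":76,"dn":93,"wgi":50,"wrr":98,"wvw":95,"xya":81,"yez":13,"z":39,"zlp":48}
After op 21 (add /q 90): {"aqg":95,"db":76,"dn":93,"q":90,"wgi":50,"wrr":98,"wvw":95,"xya":81,"yez":13,"z":39,"zlp":48}
Value at /yez: 13

Answer: 13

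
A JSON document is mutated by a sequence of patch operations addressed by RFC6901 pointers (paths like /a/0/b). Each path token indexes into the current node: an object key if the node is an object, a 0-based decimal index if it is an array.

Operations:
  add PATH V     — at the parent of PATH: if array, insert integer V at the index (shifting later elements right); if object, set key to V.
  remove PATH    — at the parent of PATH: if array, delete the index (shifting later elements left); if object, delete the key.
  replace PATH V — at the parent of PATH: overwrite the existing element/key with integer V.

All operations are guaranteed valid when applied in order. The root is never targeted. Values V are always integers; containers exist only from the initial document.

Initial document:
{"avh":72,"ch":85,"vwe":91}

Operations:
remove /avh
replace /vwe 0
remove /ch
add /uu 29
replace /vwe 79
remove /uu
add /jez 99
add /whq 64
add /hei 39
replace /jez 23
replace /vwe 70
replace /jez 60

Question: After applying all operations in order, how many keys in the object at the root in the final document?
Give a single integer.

Answer: 4

Derivation:
After op 1 (remove /avh): {"ch":85,"vwe":91}
After op 2 (replace /vwe 0): {"ch":85,"vwe":0}
After op 3 (remove /ch): {"vwe":0}
After op 4 (add /uu 29): {"uu":29,"vwe":0}
After op 5 (replace /vwe 79): {"uu":29,"vwe":79}
After op 6 (remove /uu): {"vwe":79}
After op 7 (add /jez 99): {"jez":99,"vwe":79}
After op 8 (add /whq 64): {"jez":99,"vwe":79,"whq":64}
After op 9 (add /hei 39): {"hei":39,"jez":99,"vwe":79,"whq":64}
After op 10 (replace /jez 23): {"hei":39,"jez":23,"vwe":79,"whq":64}
After op 11 (replace /vwe 70): {"hei":39,"jez":23,"vwe":70,"whq":64}
After op 12 (replace /jez 60): {"hei":39,"jez":60,"vwe":70,"whq":64}
Size at the root: 4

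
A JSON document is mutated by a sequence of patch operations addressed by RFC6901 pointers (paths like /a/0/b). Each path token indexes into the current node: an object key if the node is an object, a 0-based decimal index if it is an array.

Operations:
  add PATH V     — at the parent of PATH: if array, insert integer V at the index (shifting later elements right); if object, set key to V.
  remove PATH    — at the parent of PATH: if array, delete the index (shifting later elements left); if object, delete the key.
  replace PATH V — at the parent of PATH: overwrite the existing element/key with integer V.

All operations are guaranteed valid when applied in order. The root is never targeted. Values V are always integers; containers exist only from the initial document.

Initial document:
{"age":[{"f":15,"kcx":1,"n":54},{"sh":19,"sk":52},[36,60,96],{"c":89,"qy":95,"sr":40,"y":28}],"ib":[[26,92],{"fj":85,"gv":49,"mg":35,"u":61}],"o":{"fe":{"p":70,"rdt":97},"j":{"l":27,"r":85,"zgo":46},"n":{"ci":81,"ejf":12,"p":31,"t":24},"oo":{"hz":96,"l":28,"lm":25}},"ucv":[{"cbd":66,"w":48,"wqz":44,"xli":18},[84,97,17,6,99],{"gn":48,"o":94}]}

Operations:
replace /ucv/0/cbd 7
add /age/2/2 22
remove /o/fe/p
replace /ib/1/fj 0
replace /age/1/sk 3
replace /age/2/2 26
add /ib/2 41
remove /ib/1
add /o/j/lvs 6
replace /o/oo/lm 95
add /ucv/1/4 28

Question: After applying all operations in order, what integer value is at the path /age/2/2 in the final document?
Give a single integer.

After op 1 (replace /ucv/0/cbd 7): {"age":[{"f":15,"kcx":1,"n":54},{"sh":19,"sk":52},[36,60,96],{"c":89,"qy":95,"sr":40,"y":28}],"ib":[[26,92],{"fj":85,"gv":49,"mg":35,"u":61}],"o":{"fe":{"p":70,"rdt":97},"j":{"l":27,"r":85,"zgo":46},"n":{"ci":81,"ejf":12,"p":31,"t":24},"oo":{"hz":96,"l":28,"lm":25}},"ucv":[{"cbd":7,"w":48,"wqz":44,"xli":18},[84,97,17,6,99],{"gn":48,"o":94}]}
After op 2 (add /age/2/2 22): {"age":[{"f":15,"kcx":1,"n":54},{"sh":19,"sk":52},[36,60,22,96],{"c":89,"qy":95,"sr":40,"y":28}],"ib":[[26,92],{"fj":85,"gv":49,"mg":35,"u":61}],"o":{"fe":{"p":70,"rdt":97},"j":{"l":27,"r":85,"zgo":46},"n":{"ci":81,"ejf":12,"p":31,"t":24},"oo":{"hz":96,"l":28,"lm":25}},"ucv":[{"cbd":7,"w":48,"wqz":44,"xli":18},[84,97,17,6,99],{"gn":48,"o":94}]}
After op 3 (remove /o/fe/p): {"age":[{"f":15,"kcx":1,"n":54},{"sh":19,"sk":52},[36,60,22,96],{"c":89,"qy":95,"sr":40,"y":28}],"ib":[[26,92],{"fj":85,"gv":49,"mg":35,"u":61}],"o":{"fe":{"rdt":97},"j":{"l":27,"r":85,"zgo":46},"n":{"ci":81,"ejf":12,"p":31,"t":24},"oo":{"hz":96,"l":28,"lm":25}},"ucv":[{"cbd":7,"w":48,"wqz":44,"xli":18},[84,97,17,6,99],{"gn":48,"o":94}]}
After op 4 (replace /ib/1/fj 0): {"age":[{"f":15,"kcx":1,"n":54},{"sh":19,"sk":52},[36,60,22,96],{"c":89,"qy":95,"sr":40,"y":28}],"ib":[[26,92],{"fj":0,"gv":49,"mg":35,"u":61}],"o":{"fe":{"rdt":97},"j":{"l":27,"r":85,"zgo":46},"n":{"ci":81,"ejf":12,"p":31,"t":24},"oo":{"hz":96,"l":28,"lm":25}},"ucv":[{"cbd":7,"w":48,"wqz":44,"xli":18},[84,97,17,6,99],{"gn":48,"o":94}]}
After op 5 (replace /age/1/sk 3): {"age":[{"f":15,"kcx":1,"n":54},{"sh":19,"sk":3},[36,60,22,96],{"c":89,"qy":95,"sr":40,"y":28}],"ib":[[26,92],{"fj":0,"gv":49,"mg":35,"u":61}],"o":{"fe":{"rdt":97},"j":{"l":27,"r":85,"zgo":46},"n":{"ci":81,"ejf":12,"p":31,"t":24},"oo":{"hz":96,"l":28,"lm":25}},"ucv":[{"cbd":7,"w":48,"wqz":44,"xli":18},[84,97,17,6,99],{"gn":48,"o":94}]}
After op 6 (replace /age/2/2 26): {"age":[{"f":15,"kcx":1,"n":54},{"sh":19,"sk":3},[36,60,26,96],{"c":89,"qy":95,"sr":40,"y":28}],"ib":[[26,92],{"fj":0,"gv":49,"mg":35,"u":61}],"o":{"fe":{"rdt":97},"j":{"l":27,"r":85,"zgo":46},"n":{"ci":81,"ejf":12,"p":31,"t":24},"oo":{"hz":96,"l":28,"lm":25}},"ucv":[{"cbd":7,"w":48,"wqz":44,"xli":18},[84,97,17,6,99],{"gn":48,"o":94}]}
After op 7 (add /ib/2 41): {"age":[{"f":15,"kcx":1,"n":54},{"sh":19,"sk":3},[36,60,26,96],{"c":89,"qy":95,"sr":40,"y":28}],"ib":[[26,92],{"fj":0,"gv":49,"mg":35,"u":61},41],"o":{"fe":{"rdt":97},"j":{"l":27,"r":85,"zgo":46},"n":{"ci":81,"ejf":12,"p":31,"t":24},"oo":{"hz":96,"l":28,"lm":25}},"ucv":[{"cbd":7,"w":48,"wqz":44,"xli":18},[84,97,17,6,99],{"gn":48,"o":94}]}
After op 8 (remove /ib/1): {"age":[{"f":15,"kcx":1,"n":54},{"sh":19,"sk":3},[36,60,26,96],{"c":89,"qy":95,"sr":40,"y":28}],"ib":[[26,92],41],"o":{"fe":{"rdt":97},"j":{"l":27,"r":85,"zgo":46},"n":{"ci":81,"ejf":12,"p":31,"t":24},"oo":{"hz":96,"l":28,"lm":25}},"ucv":[{"cbd":7,"w":48,"wqz":44,"xli":18},[84,97,17,6,99],{"gn":48,"o":94}]}
After op 9 (add /o/j/lvs 6): {"age":[{"f":15,"kcx":1,"n":54},{"sh":19,"sk":3},[36,60,26,96],{"c":89,"qy":95,"sr":40,"y":28}],"ib":[[26,92],41],"o":{"fe":{"rdt":97},"j":{"l":27,"lvs":6,"r":85,"zgo":46},"n":{"ci":81,"ejf":12,"p":31,"t":24},"oo":{"hz":96,"l":28,"lm":25}},"ucv":[{"cbd":7,"w":48,"wqz":44,"xli":18},[84,97,17,6,99],{"gn":48,"o":94}]}
After op 10 (replace /o/oo/lm 95): {"age":[{"f":15,"kcx":1,"n":54},{"sh":19,"sk":3},[36,60,26,96],{"c":89,"qy":95,"sr":40,"y":28}],"ib":[[26,92],41],"o":{"fe":{"rdt":97},"j":{"l":27,"lvs":6,"r":85,"zgo":46},"n":{"ci":81,"ejf":12,"p":31,"t":24},"oo":{"hz":96,"l":28,"lm":95}},"ucv":[{"cbd":7,"w":48,"wqz":44,"xli":18},[84,97,17,6,99],{"gn":48,"o":94}]}
After op 11 (add /ucv/1/4 28): {"age":[{"f":15,"kcx":1,"n":54},{"sh":19,"sk":3},[36,60,26,96],{"c":89,"qy":95,"sr":40,"y":28}],"ib":[[26,92],41],"o":{"fe":{"rdt":97},"j":{"l":27,"lvs":6,"r":85,"zgo":46},"n":{"ci":81,"ejf":12,"p":31,"t":24},"oo":{"hz":96,"l":28,"lm":95}},"ucv":[{"cbd":7,"w":48,"wqz":44,"xli":18},[84,97,17,6,28,99],{"gn":48,"o":94}]}
Value at /age/2/2: 26

Answer: 26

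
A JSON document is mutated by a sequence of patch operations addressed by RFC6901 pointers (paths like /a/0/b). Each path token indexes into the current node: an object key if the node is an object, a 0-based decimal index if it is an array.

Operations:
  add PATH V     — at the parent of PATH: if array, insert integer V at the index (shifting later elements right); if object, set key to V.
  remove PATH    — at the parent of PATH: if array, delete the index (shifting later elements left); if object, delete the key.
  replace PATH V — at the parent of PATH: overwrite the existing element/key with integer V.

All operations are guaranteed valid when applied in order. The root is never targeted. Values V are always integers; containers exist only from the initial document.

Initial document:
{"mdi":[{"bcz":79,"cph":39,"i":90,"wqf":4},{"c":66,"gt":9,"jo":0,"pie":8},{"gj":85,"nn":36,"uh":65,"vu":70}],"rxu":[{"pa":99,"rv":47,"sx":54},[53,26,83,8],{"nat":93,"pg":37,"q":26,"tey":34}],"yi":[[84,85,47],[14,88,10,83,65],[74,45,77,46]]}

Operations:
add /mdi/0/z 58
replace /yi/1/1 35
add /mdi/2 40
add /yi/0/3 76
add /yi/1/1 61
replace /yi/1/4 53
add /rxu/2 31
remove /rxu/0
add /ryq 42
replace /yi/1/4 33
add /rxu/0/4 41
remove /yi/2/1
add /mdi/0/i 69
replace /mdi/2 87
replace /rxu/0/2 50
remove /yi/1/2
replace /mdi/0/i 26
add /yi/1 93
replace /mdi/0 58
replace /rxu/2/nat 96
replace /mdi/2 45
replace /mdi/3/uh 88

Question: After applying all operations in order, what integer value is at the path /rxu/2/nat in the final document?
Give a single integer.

Answer: 96

Derivation:
After op 1 (add /mdi/0/z 58): {"mdi":[{"bcz":79,"cph":39,"i":90,"wqf":4,"z":58},{"c":66,"gt":9,"jo":0,"pie":8},{"gj":85,"nn":36,"uh":65,"vu":70}],"rxu":[{"pa":99,"rv":47,"sx":54},[53,26,83,8],{"nat":93,"pg":37,"q":26,"tey":34}],"yi":[[84,85,47],[14,88,10,83,65],[74,45,77,46]]}
After op 2 (replace /yi/1/1 35): {"mdi":[{"bcz":79,"cph":39,"i":90,"wqf":4,"z":58},{"c":66,"gt":9,"jo":0,"pie":8},{"gj":85,"nn":36,"uh":65,"vu":70}],"rxu":[{"pa":99,"rv":47,"sx":54},[53,26,83,8],{"nat":93,"pg":37,"q":26,"tey":34}],"yi":[[84,85,47],[14,35,10,83,65],[74,45,77,46]]}
After op 3 (add /mdi/2 40): {"mdi":[{"bcz":79,"cph":39,"i":90,"wqf":4,"z":58},{"c":66,"gt":9,"jo":0,"pie":8},40,{"gj":85,"nn":36,"uh":65,"vu":70}],"rxu":[{"pa":99,"rv":47,"sx":54},[53,26,83,8],{"nat":93,"pg":37,"q":26,"tey":34}],"yi":[[84,85,47],[14,35,10,83,65],[74,45,77,46]]}
After op 4 (add /yi/0/3 76): {"mdi":[{"bcz":79,"cph":39,"i":90,"wqf":4,"z":58},{"c":66,"gt":9,"jo":0,"pie":8},40,{"gj":85,"nn":36,"uh":65,"vu":70}],"rxu":[{"pa":99,"rv":47,"sx":54},[53,26,83,8],{"nat":93,"pg":37,"q":26,"tey":34}],"yi":[[84,85,47,76],[14,35,10,83,65],[74,45,77,46]]}
After op 5 (add /yi/1/1 61): {"mdi":[{"bcz":79,"cph":39,"i":90,"wqf":4,"z":58},{"c":66,"gt":9,"jo":0,"pie":8},40,{"gj":85,"nn":36,"uh":65,"vu":70}],"rxu":[{"pa":99,"rv":47,"sx":54},[53,26,83,8],{"nat":93,"pg":37,"q":26,"tey":34}],"yi":[[84,85,47,76],[14,61,35,10,83,65],[74,45,77,46]]}
After op 6 (replace /yi/1/4 53): {"mdi":[{"bcz":79,"cph":39,"i":90,"wqf":4,"z":58},{"c":66,"gt":9,"jo":0,"pie":8},40,{"gj":85,"nn":36,"uh":65,"vu":70}],"rxu":[{"pa":99,"rv":47,"sx":54},[53,26,83,8],{"nat":93,"pg":37,"q":26,"tey":34}],"yi":[[84,85,47,76],[14,61,35,10,53,65],[74,45,77,46]]}
After op 7 (add /rxu/2 31): {"mdi":[{"bcz":79,"cph":39,"i":90,"wqf":4,"z":58},{"c":66,"gt":9,"jo":0,"pie":8},40,{"gj":85,"nn":36,"uh":65,"vu":70}],"rxu":[{"pa":99,"rv":47,"sx":54},[53,26,83,8],31,{"nat":93,"pg":37,"q":26,"tey":34}],"yi":[[84,85,47,76],[14,61,35,10,53,65],[74,45,77,46]]}
After op 8 (remove /rxu/0): {"mdi":[{"bcz":79,"cph":39,"i":90,"wqf":4,"z":58},{"c":66,"gt":9,"jo":0,"pie":8},40,{"gj":85,"nn":36,"uh":65,"vu":70}],"rxu":[[53,26,83,8],31,{"nat":93,"pg":37,"q":26,"tey":34}],"yi":[[84,85,47,76],[14,61,35,10,53,65],[74,45,77,46]]}
After op 9 (add /ryq 42): {"mdi":[{"bcz":79,"cph":39,"i":90,"wqf":4,"z":58},{"c":66,"gt":9,"jo":0,"pie":8},40,{"gj":85,"nn":36,"uh":65,"vu":70}],"rxu":[[53,26,83,8],31,{"nat":93,"pg":37,"q":26,"tey":34}],"ryq":42,"yi":[[84,85,47,76],[14,61,35,10,53,65],[74,45,77,46]]}
After op 10 (replace /yi/1/4 33): {"mdi":[{"bcz":79,"cph":39,"i":90,"wqf":4,"z":58},{"c":66,"gt":9,"jo":0,"pie":8},40,{"gj":85,"nn":36,"uh":65,"vu":70}],"rxu":[[53,26,83,8],31,{"nat":93,"pg":37,"q":26,"tey":34}],"ryq":42,"yi":[[84,85,47,76],[14,61,35,10,33,65],[74,45,77,46]]}
After op 11 (add /rxu/0/4 41): {"mdi":[{"bcz":79,"cph":39,"i":90,"wqf":4,"z":58},{"c":66,"gt":9,"jo":0,"pie":8},40,{"gj":85,"nn":36,"uh":65,"vu":70}],"rxu":[[53,26,83,8,41],31,{"nat":93,"pg":37,"q":26,"tey":34}],"ryq":42,"yi":[[84,85,47,76],[14,61,35,10,33,65],[74,45,77,46]]}
After op 12 (remove /yi/2/1): {"mdi":[{"bcz":79,"cph":39,"i":90,"wqf":4,"z":58},{"c":66,"gt":9,"jo":0,"pie":8},40,{"gj":85,"nn":36,"uh":65,"vu":70}],"rxu":[[53,26,83,8,41],31,{"nat":93,"pg":37,"q":26,"tey":34}],"ryq":42,"yi":[[84,85,47,76],[14,61,35,10,33,65],[74,77,46]]}
After op 13 (add /mdi/0/i 69): {"mdi":[{"bcz":79,"cph":39,"i":69,"wqf":4,"z":58},{"c":66,"gt":9,"jo":0,"pie":8},40,{"gj":85,"nn":36,"uh":65,"vu":70}],"rxu":[[53,26,83,8,41],31,{"nat":93,"pg":37,"q":26,"tey":34}],"ryq":42,"yi":[[84,85,47,76],[14,61,35,10,33,65],[74,77,46]]}
After op 14 (replace /mdi/2 87): {"mdi":[{"bcz":79,"cph":39,"i":69,"wqf":4,"z":58},{"c":66,"gt":9,"jo":0,"pie":8},87,{"gj":85,"nn":36,"uh":65,"vu":70}],"rxu":[[53,26,83,8,41],31,{"nat":93,"pg":37,"q":26,"tey":34}],"ryq":42,"yi":[[84,85,47,76],[14,61,35,10,33,65],[74,77,46]]}
After op 15 (replace /rxu/0/2 50): {"mdi":[{"bcz":79,"cph":39,"i":69,"wqf":4,"z":58},{"c":66,"gt":9,"jo":0,"pie":8},87,{"gj":85,"nn":36,"uh":65,"vu":70}],"rxu":[[53,26,50,8,41],31,{"nat":93,"pg":37,"q":26,"tey":34}],"ryq":42,"yi":[[84,85,47,76],[14,61,35,10,33,65],[74,77,46]]}
After op 16 (remove /yi/1/2): {"mdi":[{"bcz":79,"cph":39,"i":69,"wqf":4,"z":58},{"c":66,"gt":9,"jo":0,"pie":8},87,{"gj":85,"nn":36,"uh":65,"vu":70}],"rxu":[[53,26,50,8,41],31,{"nat":93,"pg":37,"q":26,"tey":34}],"ryq":42,"yi":[[84,85,47,76],[14,61,10,33,65],[74,77,46]]}
After op 17 (replace /mdi/0/i 26): {"mdi":[{"bcz":79,"cph":39,"i":26,"wqf":4,"z":58},{"c":66,"gt":9,"jo":0,"pie":8},87,{"gj":85,"nn":36,"uh":65,"vu":70}],"rxu":[[53,26,50,8,41],31,{"nat":93,"pg":37,"q":26,"tey":34}],"ryq":42,"yi":[[84,85,47,76],[14,61,10,33,65],[74,77,46]]}
After op 18 (add /yi/1 93): {"mdi":[{"bcz":79,"cph":39,"i":26,"wqf":4,"z":58},{"c":66,"gt":9,"jo":0,"pie":8},87,{"gj":85,"nn":36,"uh":65,"vu":70}],"rxu":[[53,26,50,8,41],31,{"nat":93,"pg":37,"q":26,"tey":34}],"ryq":42,"yi":[[84,85,47,76],93,[14,61,10,33,65],[74,77,46]]}
After op 19 (replace /mdi/0 58): {"mdi":[58,{"c":66,"gt":9,"jo":0,"pie":8},87,{"gj":85,"nn":36,"uh":65,"vu":70}],"rxu":[[53,26,50,8,41],31,{"nat":93,"pg":37,"q":26,"tey":34}],"ryq":42,"yi":[[84,85,47,76],93,[14,61,10,33,65],[74,77,46]]}
After op 20 (replace /rxu/2/nat 96): {"mdi":[58,{"c":66,"gt":9,"jo":0,"pie":8},87,{"gj":85,"nn":36,"uh":65,"vu":70}],"rxu":[[53,26,50,8,41],31,{"nat":96,"pg":37,"q":26,"tey":34}],"ryq":42,"yi":[[84,85,47,76],93,[14,61,10,33,65],[74,77,46]]}
After op 21 (replace /mdi/2 45): {"mdi":[58,{"c":66,"gt":9,"jo":0,"pie":8},45,{"gj":85,"nn":36,"uh":65,"vu":70}],"rxu":[[53,26,50,8,41],31,{"nat":96,"pg":37,"q":26,"tey":34}],"ryq":42,"yi":[[84,85,47,76],93,[14,61,10,33,65],[74,77,46]]}
After op 22 (replace /mdi/3/uh 88): {"mdi":[58,{"c":66,"gt":9,"jo":0,"pie":8},45,{"gj":85,"nn":36,"uh":88,"vu":70}],"rxu":[[53,26,50,8,41],31,{"nat":96,"pg":37,"q":26,"tey":34}],"ryq":42,"yi":[[84,85,47,76],93,[14,61,10,33,65],[74,77,46]]}
Value at /rxu/2/nat: 96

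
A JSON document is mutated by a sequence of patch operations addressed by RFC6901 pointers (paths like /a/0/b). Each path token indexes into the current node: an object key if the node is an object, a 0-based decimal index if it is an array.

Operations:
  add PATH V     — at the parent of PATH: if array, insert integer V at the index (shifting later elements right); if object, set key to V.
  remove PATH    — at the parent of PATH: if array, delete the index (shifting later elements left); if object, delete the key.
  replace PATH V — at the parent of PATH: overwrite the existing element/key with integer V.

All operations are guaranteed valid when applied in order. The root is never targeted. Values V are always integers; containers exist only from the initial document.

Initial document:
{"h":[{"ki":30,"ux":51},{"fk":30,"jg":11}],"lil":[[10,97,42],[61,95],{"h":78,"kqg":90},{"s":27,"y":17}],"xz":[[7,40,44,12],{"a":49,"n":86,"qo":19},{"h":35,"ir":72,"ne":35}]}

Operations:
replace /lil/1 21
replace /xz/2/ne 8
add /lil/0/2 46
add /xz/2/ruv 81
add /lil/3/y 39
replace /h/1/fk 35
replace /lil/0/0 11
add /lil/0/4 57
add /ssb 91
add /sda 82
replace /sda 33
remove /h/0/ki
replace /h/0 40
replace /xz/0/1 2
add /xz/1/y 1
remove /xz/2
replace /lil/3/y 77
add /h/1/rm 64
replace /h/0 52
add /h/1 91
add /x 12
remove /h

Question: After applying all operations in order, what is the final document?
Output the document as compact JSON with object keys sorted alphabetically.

Answer: {"lil":[[11,97,46,42,57],21,{"h":78,"kqg":90},{"s":27,"y":77}],"sda":33,"ssb":91,"x":12,"xz":[[7,2,44,12],{"a":49,"n":86,"qo":19,"y":1}]}

Derivation:
After op 1 (replace /lil/1 21): {"h":[{"ki":30,"ux":51},{"fk":30,"jg":11}],"lil":[[10,97,42],21,{"h":78,"kqg":90},{"s":27,"y":17}],"xz":[[7,40,44,12],{"a":49,"n":86,"qo":19},{"h":35,"ir":72,"ne":35}]}
After op 2 (replace /xz/2/ne 8): {"h":[{"ki":30,"ux":51},{"fk":30,"jg":11}],"lil":[[10,97,42],21,{"h":78,"kqg":90},{"s":27,"y":17}],"xz":[[7,40,44,12],{"a":49,"n":86,"qo":19},{"h":35,"ir":72,"ne":8}]}
After op 3 (add /lil/0/2 46): {"h":[{"ki":30,"ux":51},{"fk":30,"jg":11}],"lil":[[10,97,46,42],21,{"h":78,"kqg":90},{"s":27,"y":17}],"xz":[[7,40,44,12],{"a":49,"n":86,"qo":19},{"h":35,"ir":72,"ne":8}]}
After op 4 (add /xz/2/ruv 81): {"h":[{"ki":30,"ux":51},{"fk":30,"jg":11}],"lil":[[10,97,46,42],21,{"h":78,"kqg":90},{"s":27,"y":17}],"xz":[[7,40,44,12],{"a":49,"n":86,"qo":19},{"h":35,"ir":72,"ne":8,"ruv":81}]}
After op 5 (add /lil/3/y 39): {"h":[{"ki":30,"ux":51},{"fk":30,"jg":11}],"lil":[[10,97,46,42],21,{"h":78,"kqg":90},{"s":27,"y":39}],"xz":[[7,40,44,12],{"a":49,"n":86,"qo":19},{"h":35,"ir":72,"ne":8,"ruv":81}]}
After op 6 (replace /h/1/fk 35): {"h":[{"ki":30,"ux":51},{"fk":35,"jg":11}],"lil":[[10,97,46,42],21,{"h":78,"kqg":90},{"s":27,"y":39}],"xz":[[7,40,44,12],{"a":49,"n":86,"qo":19},{"h":35,"ir":72,"ne":8,"ruv":81}]}
After op 7 (replace /lil/0/0 11): {"h":[{"ki":30,"ux":51},{"fk":35,"jg":11}],"lil":[[11,97,46,42],21,{"h":78,"kqg":90},{"s":27,"y":39}],"xz":[[7,40,44,12],{"a":49,"n":86,"qo":19},{"h":35,"ir":72,"ne":8,"ruv":81}]}
After op 8 (add /lil/0/4 57): {"h":[{"ki":30,"ux":51},{"fk":35,"jg":11}],"lil":[[11,97,46,42,57],21,{"h":78,"kqg":90},{"s":27,"y":39}],"xz":[[7,40,44,12],{"a":49,"n":86,"qo":19},{"h":35,"ir":72,"ne":8,"ruv":81}]}
After op 9 (add /ssb 91): {"h":[{"ki":30,"ux":51},{"fk":35,"jg":11}],"lil":[[11,97,46,42,57],21,{"h":78,"kqg":90},{"s":27,"y":39}],"ssb":91,"xz":[[7,40,44,12],{"a":49,"n":86,"qo":19},{"h":35,"ir":72,"ne":8,"ruv":81}]}
After op 10 (add /sda 82): {"h":[{"ki":30,"ux":51},{"fk":35,"jg":11}],"lil":[[11,97,46,42,57],21,{"h":78,"kqg":90},{"s":27,"y":39}],"sda":82,"ssb":91,"xz":[[7,40,44,12],{"a":49,"n":86,"qo":19},{"h":35,"ir":72,"ne":8,"ruv":81}]}
After op 11 (replace /sda 33): {"h":[{"ki":30,"ux":51},{"fk":35,"jg":11}],"lil":[[11,97,46,42,57],21,{"h":78,"kqg":90},{"s":27,"y":39}],"sda":33,"ssb":91,"xz":[[7,40,44,12],{"a":49,"n":86,"qo":19},{"h":35,"ir":72,"ne":8,"ruv":81}]}
After op 12 (remove /h/0/ki): {"h":[{"ux":51},{"fk":35,"jg":11}],"lil":[[11,97,46,42,57],21,{"h":78,"kqg":90},{"s":27,"y":39}],"sda":33,"ssb":91,"xz":[[7,40,44,12],{"a":49,"n":86,"qo":19},{"h":35,"ir":72,"ne":8,"ruv":81}]}
After op 13 (replace /h/0 40): {"h":[40,{"fk":35,"jg":11}],"lil":[[11,97,46,42,57],21,{"h":78,"kqg":90},{"s":27,"y":39}],"sda":33,"ssb":91,"xz":[[7,40,44,12],{"a":49,"n":86,"qo":19},{"h":35,"ir":72,"ne":8,"ruv":81}]}
After op 14 (replace /xz/0/1 2): {"h":[40,{"fk":35,"jg":11}],"lil":[[11,97,46,42,57],21,{"h":78,"kqg":90},{"s":27,"y":39}],"sda":33,"ssb":91,"xz":[[7,2,44,12],{"a":49,"n":86,"qo":19},{"h":35,"ir":72,"ne":8,"ruv":81}]}
After op 15 (add /xz/1/y 1): {"h":[40,{"fk":35,"jg":11}],"lil":[[11,97,46,42,57],21,{"h":78,"kqg":90},{"s":27,"y":39}],"sda":33,"ssb":91,"xz":[[7,2,44,12],{"a":49,"n":86,"qo":19,"y":1},{"h":35,"ir":72,"ne":8,"ruv":81}]}
After op 16 (remove /xz/2): {"h":[40,{"fk":35,"jg":11}],"lil":[[11,97,46,42,57],21,{"h":78,"kqg":90},{"s":27,"y":39}],"sda":33,"ssb":91,"xz":[[7,2,44,12],{"a":49,"n":86,"qo":19,"y":1}]}
After op 17 (replace /lil/3/y 77): {"h":[40,{"fk":35,"jg":11}],"lil":[[11,97,46,42,57],21,{"h":78,"kqg":90},{"s":27,"y":77}],"sda":33,"ssb":91,"xz":[[7,2,44,12],{"a":49,"n":86,"qo":19,"y":1}]}
After op 18 (add /h/1/rm 64): {"h":[40,{"fk":35,"jg":11,"rm":64}],"lil":[[11,97,46,42,57],21,{"h":78,"kqg":90},{"s":27,"y":77}],"sda":33,"ssb":91,"xz":[[7,2,44,12],{"a":49,"n":86,"qo":19,"y":1}]}
After op 19 (replace /h/0 52): {"h":[52,{"fk":35,"jg":11,"rm":64}],"lil":[[11,97,46,42,57],21,{"h":78,"kqg":90},{"s":27,"y":77}],"sda":33,"ssb":91,"xz":[[7,2,44,12],{"a":49,"n":86,"qo":19,"y":1}]}
After op 20 (add /h/1 91): {"h":[52,91,{"fk":35,"jg":11,"rm":64}],"lil":[[11,97,46,42,57],21,{"h":78,"kqg":90},{"s":27,"y":77}],"sda":33,"ssb":91,"xz":[[7,2,44,12],{"a":49,"n":86,"qo":19,"y":1}]}
After op 21 (add /x 12): {"h":[52,91,{"fk":35,"jg":11,"rm":64}],"lil":[[11,97,46,42,57],21,{"h":78,"kqg":90},{"s":27,"y":77}],"sda":33,"ssb":91,"x":12,"xz":[[7,2,44,12],{"a":49,"n":86,"qo":19,"y":1}]}
After op 22 (remove /h): {"lil":[[11,97,46,42,57],21,{"h":78,"kqg":90},{"s":27,"y":77}],"sda":33,"ssb":91,"x":12,"xz":[[7,2,44,12],{"a":49,"n":86,"qo":19,"y":1}]}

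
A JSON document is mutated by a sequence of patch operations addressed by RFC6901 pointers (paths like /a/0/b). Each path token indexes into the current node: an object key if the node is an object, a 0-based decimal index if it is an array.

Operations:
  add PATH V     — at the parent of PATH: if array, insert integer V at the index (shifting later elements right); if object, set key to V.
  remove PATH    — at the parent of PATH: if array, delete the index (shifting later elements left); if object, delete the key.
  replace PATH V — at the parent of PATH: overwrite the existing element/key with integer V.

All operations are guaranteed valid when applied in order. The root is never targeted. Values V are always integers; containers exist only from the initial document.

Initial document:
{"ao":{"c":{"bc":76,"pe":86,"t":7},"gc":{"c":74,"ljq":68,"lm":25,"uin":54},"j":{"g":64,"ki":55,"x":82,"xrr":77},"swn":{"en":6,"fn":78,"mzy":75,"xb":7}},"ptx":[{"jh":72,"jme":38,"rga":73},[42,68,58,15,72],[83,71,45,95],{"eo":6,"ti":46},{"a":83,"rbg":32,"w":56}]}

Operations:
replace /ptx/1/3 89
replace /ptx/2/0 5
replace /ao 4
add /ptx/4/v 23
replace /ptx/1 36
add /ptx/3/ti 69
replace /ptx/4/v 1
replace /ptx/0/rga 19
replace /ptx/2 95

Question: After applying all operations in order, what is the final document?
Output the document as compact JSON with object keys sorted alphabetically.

Answer: {"ao":4,"ptx":[{"jh":72,"jme":38,"rga":19},36,95,{"eo":6,"ti":69},{"a":83,"rbg":32,"v":1,"w":56}]}

Derivation:
After op 1 (replace /ptx/1/3 89): {"ao":{"c":{"bc":76,"pe":86,"t":7},"gc":{"c":74,"ljq":68,"lm":25,"uin":54},"j":{"g":64,"ki":55,"x":82,"xrr":77},"swn":{"en":6,"fn":78,"mzy":75,"xb":7}},"ptx":[{"jh":72,"jme":38,"rga":73},[42,68,58,89,72],[83,71,45,95],{"eo":6,"ti":46},{"a":83,"rbg":32,"w":56}]}
After op 2 (replace /ptx/2/0 5): {"ao":{"c":{"bc":76,"pe":86,"t":7},"gc":{"c":74,"ljq":68,"lm":25,"uin":54},"j":{"g":64,"ki":55,"x":82,"xrr":77},"swn":{"en":6,"fn":78,"mzy":75,"xb":7}},"ptx":[{"jh":72,"jme":38,"rga":73},[42,68,58,89,72],[5,71,45,95],{"eo":6,"ti":46},{"a":83,"rbg":32,"w":56}]}
After op 3 (replace /ao 4): {"ao":4,"ptx":[{"jh":72,"jme":38,"rga":73},[42,68,58,89,72],[5,71,45,95],{"eo":6,"ti":46},{"a":83,"rbg":32,"w":56}]}
After op 4 (add /ptx/4/v 23): {"ao":4,"ptx":[{"jh":72,"jme":38,"rga":73},[42,68,58,89,72],[5,71,45,95],{"eo":6,"ti":46},{"a":83,"rbg":32,"v":23,"w":56}]}
After op 5 (replace /ptx/1 36): {"ao":4,"ptx":[{"jh":72,"jme":38,"rga":73},36,[5,71,45,95],{"eo":6,"ti":46},{"a":83,"rbg":32,"v":23,"w":56}]}
After op 6 (add /ptx/3/ti 69): {"ao":4,"ptx":[{"jh":72,"jme":38,"rga":73},36,[5,71,45,95],{"eo":6,"ti":69},{"a":83,"rbg":32,"v":23,"w":56}]}
After op 7 (replace /ptx/4/v 1): {"ao":4,"ptx":[{"jh":72,"jme":38,"rga":73},36,[5,71,45,95],{"eo":6,"ti":69},{"a":83,"rbg":32,"v":1,"w":56}]}
After op 8 (replace /ptx/0/rga 19): {"ao":4,"ptx":[{"jh":72,"jme":38,"rga":19},36,[5,71,45,95],{"eo":6,"ti":69},{"a":83,"rbg":32,"v":1,"w":56}]}
After op 9 (replace /ptx/2 95): {"ao":4,"ptx":[{"jh":72,"jme":38,"rga":19},36,95,{"eo":6,"ti":69},{"a":83,"rbg":32,"v":1,"w":56}]}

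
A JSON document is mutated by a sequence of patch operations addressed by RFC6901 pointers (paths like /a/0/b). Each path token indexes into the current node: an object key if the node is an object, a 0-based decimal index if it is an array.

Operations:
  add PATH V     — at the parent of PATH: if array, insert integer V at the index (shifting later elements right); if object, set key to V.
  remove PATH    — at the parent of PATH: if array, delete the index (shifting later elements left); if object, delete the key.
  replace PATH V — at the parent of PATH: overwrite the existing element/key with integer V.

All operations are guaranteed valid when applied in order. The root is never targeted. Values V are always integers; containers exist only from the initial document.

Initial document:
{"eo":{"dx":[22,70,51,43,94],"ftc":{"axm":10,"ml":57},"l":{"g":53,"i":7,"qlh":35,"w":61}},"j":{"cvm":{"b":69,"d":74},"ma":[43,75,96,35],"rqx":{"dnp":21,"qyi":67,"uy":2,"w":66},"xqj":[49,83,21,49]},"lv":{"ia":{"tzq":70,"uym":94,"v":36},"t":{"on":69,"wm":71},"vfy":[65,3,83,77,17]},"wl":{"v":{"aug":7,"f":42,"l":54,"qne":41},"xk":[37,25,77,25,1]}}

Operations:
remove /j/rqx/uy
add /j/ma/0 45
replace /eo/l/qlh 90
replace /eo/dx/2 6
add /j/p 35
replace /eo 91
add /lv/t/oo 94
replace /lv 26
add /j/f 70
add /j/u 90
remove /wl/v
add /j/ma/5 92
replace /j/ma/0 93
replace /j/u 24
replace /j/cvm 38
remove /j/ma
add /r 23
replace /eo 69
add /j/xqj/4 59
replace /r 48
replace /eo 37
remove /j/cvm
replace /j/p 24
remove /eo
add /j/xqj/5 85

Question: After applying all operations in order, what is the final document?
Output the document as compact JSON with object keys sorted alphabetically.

Answer: {"j":{"f":70,"p":24,"rqx":{"dnp":21,"qyi":67,"w":66},"u":24,"xqj":[49,83,21,49,59,85]},"lv":26,"r":48,"wl":{"xk":[37,25,77,25,1]}}

Derivation:
After op 1 (remove /j/rqx/uy): {"eo":{"dx":[22,70,51,43,94],"ftc":{"axm":10,"ml":57},"l":{"g":53,"i":7,"qlh":35,"w":61}},"j":{"cvm":{"b":69,"d":74},"ma":[43,75,96,35],"rqx":{"dnp":21,"qyi":67,"w":66},"xqj":[49,83,21,49]},"lv":{"ia":{"tzq":70,"uym":94,"v":36},"t":{"on":69,"wm":71},"vfy":[65,3,83,77,17]},"wl":{"v":{"aug":7,"f":42,"l":54,"qne":41},"xk":[37,25,77,25,1]}}
After op 2 (add /j/ma/0 45): {"eo":{"dx":[22,70,51,43,94],"ftc":{"axm":10,"ml":57},"l":{"g":53,"i":7,"qlh":35,"w":61}},"j":{"cvm":{"b":69,"d":74},"ma":[45,43,75,96,35],"rqx":{"dnp":21,"qyi":67,"w":66},"xqj":[49,83,21,49]},"lv":{"ia":{"tzq":70,"uym":94,"v":36},"t":{"on":69,"wm":71},"vfy":[65,3,83,77,17]},"wl":{"v":{"aug":7,"f":42,"l":54,"qne":41},"xk":[37,25,77,25,1]}}
After op 3 (replace /eo/l/qlh 90): {"eo":{"dx":[22,70,51,43,94],"ftc":{"axm":10,"ml":57},"l":{"g":53,"i":7,"qlh":90,"w":61}},"j":{"cvm":{"b":69,"d":74},"ma":[45,43,75,96,35],"rqx":{"dnp":21,"qyi":67,"w":66},"xqj":[49,83,21,49]},"lv":{"ia":{"tzq":70,"uym":94,"v":36},"t":{"on":69,"wm":71},"vfy":[65,3,83,77,17]},"wl":{"v":{"aug":7,"f":42,"l":54,"qne":41},"xk":[37,25,77,25,1]}}
After op 4 (replace /eo/dx/2 6): {"eo":{"dx":[22,70,6,43,94],"ftc":{"axm":10,"ml":57},"l":{"g":53,"i":7,"qlh":90,"w":61}},"j":{"cvm":{"b":69,"d":74},"ma":[45,43,75,96,35],"rqx":{"dnp":21,"qyi":67,"w":66},"xqj":[49,83,21,49]},"lv":{"ia":{"tzq":70,"uym":94,"v":36},"t":{"on":69,"wm":71},"vfy":[65,3,83,77,17]},"wl":{"v":{"aug":7,"f":42,"l":54,"qne":41},"xk":[37,25,77,25,1]}}
After op 5 (add /j/p 35): {"eo":{"dx":[22,70,6,43,94],"ftc":{"axm":10,"ml":57},"l":{"g":53,"i":7,"qlh":90,"w":61}},"j":{"cvm":{"b":69,"d":74},"ma":[45,43,75,96,35],"p":35,"rqx":{"dnp":21,"qyi":67,"w":66},"xqj":[49,83,21,49]},"lv":{"ia":{"tzq":70,"uym":94,"v":36},"t":{"on":69,"wm":71},"vfy":[65,3,83,77,17]},"wl":{"v":{"aug":7,"f":42,"l":54,"qne":41},"xk":[37,25,77,25,1]}}
After op 6 (replace /eo 91): {"eo":91,"j":{"cvm":{"b":69,"d":74},"ma":[45,43,75,96,35],"p":35,"rqx":{"dnp":21,"qyi":67,"w":66},"xqj":[49,83,21,49]},"lv":{"ia":{"tzq":70,"uym":94,"v":36},"t":{"on":69,"wm":71},"vfy":[65,3,83,77,17]},"wl":{"v":{"aug":7,"f":42,"l":54,"qne":41},"xk":[37,25,77,25,1]}}
After op 7 (add /lv/t/oo 94): {"eo":91,"j":{"cvm":{"b":69,"d":74},"ma":[45,43,75,96,35],"p":35,"rqx":{"dnp":21,"qyi":67,"w":66},"xqj":[49,83,21,49]},"lv":{"ia":{"tzq":70,"uym":94,"v":36},"t":{"on":69,"oo":94,"wm":71},"vfy":[65,3,83,77,17]},"wl":{"v":{"aug":7,"f":42,"l":54,"qne":41},"xk":[37,25,77,25,1]}}
After op 8 (replace /lv 26): {"eo":91,"j":{"cvm":{"b":69,"d":74},"ma":[45,43,75,96,35],"p":35,"rqx":{"dnp":21,"qyi":67,"w":66},"xqj":[49,83,21,49]},"lv":26,"wl":{"v":{"aug":7,"f":42,"l":54,"qne":41},"xk":[37,25,77,25,1]}}
After op 9 (add /j/f 70): {"eo":91,"j":{"cvm":{"b":69,"d":74},"f":70,"ma":[45,43,75,96,35],"p":35,"rqx":{"dnp":21,"qyi":67,"w":66},"xqj":[49,83,21,49]},"lv":26,"wl":{"v":{"aug":7,"f":42,"l":54,"qne":41},"xk":[37,25,77,25,1]}}
After op 10 (add /j/u 90): {"eo":91,"j":{"cvm":{"b":69,"d":74},"f":70,"ma":[45,43,75,96,35],"p":35,"rqx":{"dnp":21,"qyi":67,"w":66},"u":90,"xqj":[49,83,21,49]},"lv":26,"wl":{"v":{"aug":7,"f":42,"l":54,"qne":41},"xk":[37,25,77,25,1]}}
After op 11 (remove /wl/v): {"eo":91,"j":{"cvm":{"b":69,"d":74},"f":70,"ma":[45,43,75,96,35],"p":35,"rqx":{"dnp":21,"qyi":67,"w":66},"u":90,"xqj":[49,83,21,49]},"lv":26,"wl":{"xk":[37,25,77,25,1]}}
After op 12 (add /j/ma/5 92): {"eo":91,"j":{"cvm":{"b":69,"d":74},"f":70,"ma":[45,43,75,96,35,92],"p":35,"rqx":{"dnp":21,"qyi":67,"w":66},"u":90,"xqj":[49,83,21,49]},"lv":26,"wl":{"xk":[37,25,77,25,1]}}
After op 13 (replace /j/ma/0 93): {"eo":91,"j":{"cvm":{"b":69,"d":74},"f":70,"ma":[93,43,75,96,35,92],"p":35,"rqx":{"dnp":21,"qyi":67,"w":66},"u":90,"xqj":[49,83,21,49]},"lv":26,"wl":{"xk":[37,25,77,25,1]}}
After op 14 (replace /j/u 24): {"eo":91,"j":{"cvm":{"b":69,"d":74},"f":70,"ma":[93,43,75,96,35,92],"p":35,"rqx":{"dnp":21,"qyi":67,"w":66},"u":24,"xqj":[49,83,21,49]},"lv":26,"wl":{"xk":[37,25,77,25,1]}}
After op 15 (replace /j/cvm 38): {"eo":91,"j":{"cvm":38,"f":70,"ma":[93,43,75,96,35,92],"p":35,"rqx":{"dnp":21,"qyi":67,"w":66},"u":24,"xqj":[49,83,21,49]},"lv":26,"wl":{"xk":[37,25,77,25,1]}}
After op 16 (remove /j/ma): {"eo":91,"j":{"cvm":38,"f":70,"p":35,"rqx":{"dnp":21,"qyi":67,"w":66},"u":24,"xqj":[49,83,21,49]},"lv":26,"wl":{"xk":[37,25,77,25,1]}}
After op 17 (add /r 23): {"eo":91,"j":{"cvm":38,"f":70,"p":35,"rqx":{"dnp":21,"qyi":67,"w":66},"u":24,"xqj":[49,83,21,49]},"lv":26,"r":23,"wl":{"xk":[37,25,77,25,1]}}
After op 18 (replace /eo 69): {"eo":69,"j":{"cvm":38,"f":70,"p":35,"rqx":{"dnp":21,"qyi":67,"w":66},"u":24,"xqj":[49,83,21,49]},"lv":26,"r":23,"wl":{"xk":[37,25,77,25,1]}}
After op 19 (add /j/xqj/4 59): {"eo":69,"j":{"cvm":38,"f":70,"p":35,"rqx":{"dnp":21,"qyi":67,"w":66},"u":24,"xqj":[49,83,21,49,59]},"lv":26,"r":23,"wl":{"xk":[37,25,77,25,1]}}
After op 20 (replace /r 48): {"eo":69,"j":{"cvm":38,"f":70,"p":35,"rqx":{"dnp":21,"qyi":67,"w":66},"u":24,"xqj":[49,83,21,49,59]},"lv":26,"r":48,"wl":{"xk":[37,25,77,25,1]}}
After op 21 (replace /eo 37): {"eo":37,"j":{"cvm":38,"f":70,"p":35,"rqx":{"dnp":21,"qyi":67,"w":66},"u":24,"xqj":[49,83,21,49,59]},"lv":26,"r":48,"wl":{"xk":[37,25,77,25,1]}}
After op 22 (remove /j/cvm): {"eo":37,"j":{"f":70,"p":35,"rqx":{"dnp":21,"qyi":67,"w":66},"u":24,"xqj":[49,83,21,49,59]},"lv":26,"r":48,"wl":{"xk":[37,25,77,25,1]}}
After op 23 (replace /j/p 24): {"eo":37,"j":{"f":70,"p":24,"rqx":{"dnp":21,"qyi":67,"w":66},"u":24,"xqj":[49,83,21,49,59]},"lv":26,"r":48,"wl":{"xk":[37,25,77,25,1]}}
After op 24 (remove /eo): {"j":{"f":70,"p":24,"rqx":{"dnp":21,"qyi":67,"w":66},"u":24,"xqj":[49,83,21,49,59]},"lv":26,"r":48,"wl":{"xk":[37,25,77,25,1]}}
After op 25 (add /j/xqj/5 85): {"j":{"f":70,"p":24,"rqx":{"dnp":21,"qyi":67,"w":66},"u":24,"xqj":[49,83,21,49,59,85]},"lv":26,"r":48,"wl":{"xk":[37,25,77,25,1]}}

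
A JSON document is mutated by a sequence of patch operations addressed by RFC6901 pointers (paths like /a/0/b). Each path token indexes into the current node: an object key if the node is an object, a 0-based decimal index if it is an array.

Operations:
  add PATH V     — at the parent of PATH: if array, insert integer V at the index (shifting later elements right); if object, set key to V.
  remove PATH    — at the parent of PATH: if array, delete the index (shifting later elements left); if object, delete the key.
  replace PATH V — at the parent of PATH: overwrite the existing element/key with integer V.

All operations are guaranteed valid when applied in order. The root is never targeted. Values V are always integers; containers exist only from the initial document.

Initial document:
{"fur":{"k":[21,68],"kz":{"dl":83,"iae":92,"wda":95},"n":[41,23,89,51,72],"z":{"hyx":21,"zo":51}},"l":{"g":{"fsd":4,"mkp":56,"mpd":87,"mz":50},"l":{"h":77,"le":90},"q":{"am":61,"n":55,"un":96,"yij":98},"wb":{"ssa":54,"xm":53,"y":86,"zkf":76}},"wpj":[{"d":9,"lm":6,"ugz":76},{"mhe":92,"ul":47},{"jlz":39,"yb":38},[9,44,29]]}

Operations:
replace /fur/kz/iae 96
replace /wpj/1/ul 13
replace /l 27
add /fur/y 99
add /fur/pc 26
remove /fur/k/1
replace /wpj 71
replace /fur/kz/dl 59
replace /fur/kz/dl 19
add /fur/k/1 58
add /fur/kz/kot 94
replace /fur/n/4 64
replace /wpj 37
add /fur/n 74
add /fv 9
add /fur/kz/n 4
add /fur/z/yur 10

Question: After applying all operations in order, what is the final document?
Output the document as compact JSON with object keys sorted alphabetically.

Answer: {"fur":{"k":[21,58],"kz":{"dl":19,"iae":96,"kot":94,"n":4,"wda":95},"n":74,"pc":26,"y":99,"z":{"hyx":21,"yur":10,"zo":51}},"fv":9,"l":27,"wpj":37}

Derivation:
After op 1 (replace /fur/kz/iae 96): {"fur":{"k":[21,68],"kz":{"dl":83,"iae":96,"wda":95},"n":[41,23,89,51,72],"z":{"hyx":21,"zo":51}},"l":{"g":{"fsd":4,"mkp":56,"mpd":87,"mz":50},"l":{"h":77,"le":90},"q":{"am":61,"n":55,"un":96,"yij":98},"wb":{"ssa":54,"xm":53,"y":86,"zkf":76}},"wpj":[{"d":9,"lm":6,"ugz":76},{"mhe":92,"ul":47},{"jlz":39,"yb":38},[9,44,29]]}
After op 2 (replace /wpj/1/ul 13): {"fur":{"k":[21,68],"kz":{"dl":83,"iae":96,"wda":95},"n":[41,23,89,51,72],"z":{"hyx":21,"zo":51}},"l":{"g":{"fsd":4,"mkp":56,"mpd":87,"mz":50},"l":{"h":77,"le":90},"q":{"am":61,"n":55,"un":96,"yij":98},"wb":{"ssa":54,"xm":53,"y":86,"zkf":76}},"wpj":[{"d":9,"lm":6,"ugz":76},{"mhe":92,"ul":13},{"jlz":39,"yb":38},[9,44,29]]}
After op 3 (replace /l 27): {"fur":{"k":[21,68],"kz":{"dl":83,"iae":96,"wda":95},"n":[41,23,89,51,72],"z":{"hyx":21,"zo":51}},"l":27,"wpj":[{"d":9,"lm":6,"ugz":76},{"mhe":92,"ul":13},{"jlz":39,"yb":38},[9,44,29]]}
After op 4 (add /fur/y 99): {"fur":{"k":[21,68],"kz":{"dl":83,"iae":96,"wda":95},"n":[41,23,89,51,72],"y":99,"z":{"hyx":21,"zo":51}},"l":27,"wpj":[{"d":9,"lm":6,"ugz":76},{"mhe":92,"ul":13},{"jlz":39,"yb":38},[9,44,29]]}
After op 5 (add /fur/pc 26): {"fur":{"k":[21,68],"kz":{"dl":83,"iae":96,"wda":95},"n":[41,23,89,51,72],"pc":26,"y":99,"z":{"hyx":21,"zo":51}},"l":27,"wpj":[{"d":9,"lm":6,"ugz":76},{"mhe":92,"ul":13},{"jlz":39,"yb":38},[9,44,29]]}
After op 6 (remove /fur/k/1): {"fur":{"k":[21],"kz":{"dl":83,"iae":96,"wda":95},"n":[41,23,89,51,72],"pc":26,"y":99,"z":{"hyx":21,"zo":51}},"l":27,"wpj":[{"d":9,"lm":6,"ugz":76},{"mhe":92,"ul":13},{"jlz":39,"yb":38},[9,44,29]]}
After op 7 (replace /wpj 71): {"fur":{"k":[21],"kz":{"dl":83,"iae":96,"wda":95},"n":[41,23,89,51,72],"pc":26,"y":99,"z":{"hyx":21,"zo":51}},"l":27,"wpj":71}
After op 8 (replace /fur/kz/dl 59): {"fur":{"k":[21],"kz":{"dl":59,"iae":96,"wda":95},"n":[41,23,89,51,72],"pc":26,"y":99,"z":{"hyx":21,"zo":51}},"l":27,"wpj":71}
After op 9 (replace /fur/kz/dl 19): {"fur":{"k":[21],"kz":{"dl":19,"iae":96,"wda":95},"n":[41,23,89,51,72],"pc":26,"y":99,"z":{"hyx":21,"zo":51}},"l":27,"wpj":71}
After op 10 (add /fur/k/1 58): {"fur":{"k":[21,58],"kz":{"dl":19,"iae":96,"wda":95},"n":[41,23,89,51,72],"pc":26,"y":99,"z":{"hyx":21,"zo":51}},"l":27,"wpj":71}
After op 11 (add /fur/kz/kot 94): {"fur":{"k":[21,58],"kz":{"dl":19,"iae":96,"kot":94,"wda":95},"n":[41,23,89,51,72],"pc":26,"y":99,"z":{"hyx":21,"zo":51}},"l":27,"wpj":71}
After op 12 (replace /fur/n/4 64): {"fur":{"k":[21,58],"kz":{"dl":19,"iae":96,"kot":94,"wda":95},"n":[41,23,89,51,64],"pc":26,"y":99,"z":{"hyx":21,"zo":51}},"l":27,"wpj":71}
After op 13 (replace /wpj 37): {"fur":{"k":[21,58],"kz":{"dl":19,"iae":96,"kot":94,"wda":95},"n":[41,23,89,51,64],"pc":26,"y":99,"z":{"hyx":21,"zo":51}},"l":27,"wpj":37}
After op 14 (add /fur/n 74): {"fur":{"k":[21,58],"kz":{"dl":19,"iae":96,"kot":94,"wda":95},"n":74,"pc":26,"y":99,"z":{"hyx":21,"zo":51}},"l":27,"wpj":37}
After op 15 (add /fv 9): {"fur":{"k":[21,58],"kz":{"dl":19,"iae":96,"kot":94,"wda":95},"n":74,"pc":26,"y":99,"z":{"hyx":21,"zo":51}},"fv":9,"l":27,"wpj":37}
After op 16 (add /fur/kz/n 4): {"fur":{"k":[21,58],"kz":{"dl":19,"iae":96,"kot":94,"n":4,"wda":95},"n":74,"pc":26,"y":99,"z":{"hyx":21,"zo":51}},"fv":9,"l":27,"wpj":37}
After op 17 (add /fur/z/yur 10): {"fur":{"k":[21,58],"kz":{"dl":19,"iae":96,"kot":94,"n":4,"wda":95},"n":74,"pc":26,"y":99,"z":{"hyx":21,"yur":10,"zo":51}},"fv":9,"l":27,"wpj":37}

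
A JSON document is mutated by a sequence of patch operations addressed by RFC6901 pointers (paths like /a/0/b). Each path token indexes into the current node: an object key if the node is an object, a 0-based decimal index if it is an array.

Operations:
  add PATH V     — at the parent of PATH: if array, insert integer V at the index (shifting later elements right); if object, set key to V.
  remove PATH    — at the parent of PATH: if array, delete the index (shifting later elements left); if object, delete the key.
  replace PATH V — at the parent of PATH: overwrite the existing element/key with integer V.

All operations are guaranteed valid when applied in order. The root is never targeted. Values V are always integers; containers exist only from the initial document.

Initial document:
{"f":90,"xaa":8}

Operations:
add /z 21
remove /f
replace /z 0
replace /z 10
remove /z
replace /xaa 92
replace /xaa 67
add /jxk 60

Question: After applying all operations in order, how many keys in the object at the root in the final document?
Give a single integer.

After op 1 (add /z 21): {"f":90,"xaa":8,"z":21}
After op 2 (remove /f): {"xaa":8,"z":21}
After op 3 (replace /z 0): {"xaa":8,"z":0}
After op 4 (replace /z 10): {"xaa":8,"z":10}
After op 5 (remove /z): {"xaa":8}
After op 6 (replace /xaa 92): {"xaa":92}
After op 7 (replace /xaa 67): {"xaa":67}
After op 8 (add /jxk 60): {"jxk":60,"xaa":67}
Size at the root: 2

Answer: 2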